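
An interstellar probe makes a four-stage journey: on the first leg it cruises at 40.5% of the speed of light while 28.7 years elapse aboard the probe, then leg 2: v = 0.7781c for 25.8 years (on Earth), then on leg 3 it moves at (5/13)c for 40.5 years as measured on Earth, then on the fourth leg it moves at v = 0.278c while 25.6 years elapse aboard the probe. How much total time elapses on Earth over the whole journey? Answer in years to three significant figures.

Δt = 124 years

Leg 1: β = 0.405; γ = 1/√(1 − 0.405²) = 1/√0.8360 = 1.094; Δt_1 = 1.094 × 28.7 = 31.39 years.
Leg 2: 25.8 years is already measured on Earth.
Leg 3: 40.5 years is already measured on Earth.
Leg 4: γ = 1/√(1 − 0.278²) = 1/√0.9227 = 1.041; Δt_4 = 1.041 × 25.6 = 26.65 years.
Total: 31.39 + 25.80 + 40.50 + 26.65 years.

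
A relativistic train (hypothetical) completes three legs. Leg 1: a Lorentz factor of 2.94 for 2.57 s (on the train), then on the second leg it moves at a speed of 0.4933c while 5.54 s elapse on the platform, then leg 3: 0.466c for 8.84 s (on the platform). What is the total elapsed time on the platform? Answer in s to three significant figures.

Δt = 21.9 s

Leg 1: γ = 2.94; Δt_1 = 2.940 × 2.57 = 7.556 s.
Leg 2: 5.54 s is already measured on the platform.
Leg 3: 8.84 s is already measured on the platform.
Total: 7.556 + 5.540 + 8.840 s.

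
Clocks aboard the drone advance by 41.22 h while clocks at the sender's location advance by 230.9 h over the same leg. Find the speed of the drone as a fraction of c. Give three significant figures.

β = 0.984

The proper time is measured aboard the drone (both events occur at the drone's location); Δt is measured at the sender's location. γ = Δt/τ = 230.9/41.22 = 5.602.
β = √(1 − 1/γ²) = √(1 − 0.03187) = √0.9681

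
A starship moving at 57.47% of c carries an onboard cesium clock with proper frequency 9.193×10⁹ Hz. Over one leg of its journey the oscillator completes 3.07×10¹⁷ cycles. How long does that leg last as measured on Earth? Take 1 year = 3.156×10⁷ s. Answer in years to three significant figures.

β = 0.5747; γ = 1/√(1 − 0.5747²) = 1/√0.6697 = 1.222
Proper time for N cycles: τ = N/f = 3.07×10¹⁷/(9.193×10⁹) = 3.339×10⁷ s = 1.058 years.
Lab-frame duration Δt = γτ = 1.222 × 1.058 = 1.293 years.

Δt = 1.29 years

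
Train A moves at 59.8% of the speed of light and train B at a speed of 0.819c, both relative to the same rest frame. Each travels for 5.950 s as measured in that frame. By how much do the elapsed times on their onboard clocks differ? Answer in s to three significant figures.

|τ_A − τ_B| = 1.35 s

A: β = 0.598; γ = 1/√(1 − 0.598²) = 1/√0.6424 = 1.248; τ_A = 5.950/1.248 = 4.769 s.
B: γ = 1/√(1 − 0.819²) = 1/√0.3292 = 1.743; τ_B = 5.950/1.743 = 3.414 s.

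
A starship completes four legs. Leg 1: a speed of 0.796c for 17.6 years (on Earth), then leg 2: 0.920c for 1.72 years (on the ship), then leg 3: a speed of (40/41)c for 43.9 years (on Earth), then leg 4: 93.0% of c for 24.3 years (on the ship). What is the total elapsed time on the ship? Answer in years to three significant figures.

τ = 46.3 years

Leg 1: γ = 1/√(1 − 0.796²) = 1/√0.3664 = 1.652; τ_1 = 17.6/1.652 = 10.65 years.
Leg 2: 1.72 years is already measured on the ship.
Leg 3: γ = 1/√(1 − (40/41)²) = 41/9 ≈ 4.556; τ_3 = 43.9/4.556 = 9.637 years.
Leg 4: 24.3 years is already measured on the ship.
Total: 10.65 + 1.720 + 9.637 + 24.30 years.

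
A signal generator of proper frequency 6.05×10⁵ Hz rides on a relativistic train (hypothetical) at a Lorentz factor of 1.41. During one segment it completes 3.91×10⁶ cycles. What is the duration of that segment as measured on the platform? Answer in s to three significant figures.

γ = 1.41
Proper time for N cycles: τ = N/f = 3.91×10⁶/(6.05×10⁵) = 6.463×10⁰ s = 6.463 s.
Lab-frame duration Δt = γτ = 1.410 × 6.463 = 9.113 s.

Δt = 9.11 s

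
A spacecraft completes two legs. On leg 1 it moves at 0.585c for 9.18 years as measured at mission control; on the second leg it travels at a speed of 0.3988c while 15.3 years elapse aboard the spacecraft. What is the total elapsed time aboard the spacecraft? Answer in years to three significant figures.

τ = 22.7 years

Leg 1: γ = 1/√(1 − 0.585²) = 1/√0.6578 = 1.233; τ_1 = 9.18/1.233 = 7.445 years.
Leg 2: 15.3 years is already measured aboard the spacecraft.
Total: 7.445 + 15.30 years.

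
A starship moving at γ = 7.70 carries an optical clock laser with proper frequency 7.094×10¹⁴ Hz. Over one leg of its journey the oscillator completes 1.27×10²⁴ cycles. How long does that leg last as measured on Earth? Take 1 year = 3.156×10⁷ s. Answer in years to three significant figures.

Δt = 437 years

γ = 7.70
Proper time for N cycles: τ = N/f = 1.27×10²⁴/(7.094×10¹⁴) = 1.790×10⁹ s = 56.73 years.
Lab-frame duration Δt = γτ = 7.700 × 56.73 = 436.8 years.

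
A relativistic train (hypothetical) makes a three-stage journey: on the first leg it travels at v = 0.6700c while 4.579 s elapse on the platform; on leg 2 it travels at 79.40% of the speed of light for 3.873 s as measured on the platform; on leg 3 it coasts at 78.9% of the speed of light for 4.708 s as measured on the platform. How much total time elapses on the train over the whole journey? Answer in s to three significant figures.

Leg 1: γ = 1/√(1 − 0.6700²) = 1/√0.5511 = 1.347; τ_1 = 4.579/1.347 = 3.399 s.
Leg 2: β = 0.7940; γ = 1/√(1 − 0.7940²) = 1/√0.3696 = 1.645; τ_2 = 3.873/1.645 = 2.354 s.
Leg 3: β = 0.789; γ = 1/√(1 − 0.789²) = 1/√0.3775 = 1.628; τ_3 = 4.708/1.628 = 2.893 s.
Total: 3.399 + 2.354 + 2.893 s.

τ = 8.65 s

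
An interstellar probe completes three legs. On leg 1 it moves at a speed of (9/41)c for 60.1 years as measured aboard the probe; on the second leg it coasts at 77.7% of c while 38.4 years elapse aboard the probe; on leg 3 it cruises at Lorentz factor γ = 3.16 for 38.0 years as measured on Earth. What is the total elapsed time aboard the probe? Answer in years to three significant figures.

τ = 111 years

Leg 1: 60.1 years is already measured aboard the probe.
Leg 2: 38.4 years is already measured aboard the probe.
Leg 3: γ = 3.16; τ_3 = 38.0/3.160 = 12.03 years.
Total: 60.10 + 38.40 + 12.03 years.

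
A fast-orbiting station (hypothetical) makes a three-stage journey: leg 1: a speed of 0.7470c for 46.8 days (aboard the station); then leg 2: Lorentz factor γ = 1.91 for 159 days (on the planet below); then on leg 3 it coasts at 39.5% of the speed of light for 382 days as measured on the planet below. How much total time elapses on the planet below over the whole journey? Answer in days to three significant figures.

Leg 1: γ = 1/√(1 − 0.7470²) = 1/√0.4420 = 1.504; Δt_1 = 1.504 × 46.8 = 70.39 days.
Leg 2: 159 days is already measured on the planet below.
Leg 3: 382 days is already measured on the planet below.
Total: 70.39 + 159.0 + 382.0 days.

Δt = 611 days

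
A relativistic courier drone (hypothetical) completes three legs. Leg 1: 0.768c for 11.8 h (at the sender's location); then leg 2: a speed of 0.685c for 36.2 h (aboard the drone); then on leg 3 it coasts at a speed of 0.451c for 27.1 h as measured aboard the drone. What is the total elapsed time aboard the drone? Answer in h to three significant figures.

Leg 1: γ = 1/√(1 − 0.768²) = 1/√0.4102 = 1.561; τ_1 = 11.8/1.561 = 7.557 h.
Leg 2: 36.2 h is already measured aboard the drone.
Leg 3: 27.1 h is already measured aboard the drone.
Total: 7.557 + 36.20 + 27.10 h.

τ = 70.9 h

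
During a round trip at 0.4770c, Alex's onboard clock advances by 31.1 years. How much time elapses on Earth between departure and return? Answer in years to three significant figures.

Δt = 35.4 years

γ = 1/√(1 − 0.4770²) = 1/√0.7725 = 1.138
Earth-frame duration is the dilated interval: Δt = γτ = 1.138 × 31.1 years.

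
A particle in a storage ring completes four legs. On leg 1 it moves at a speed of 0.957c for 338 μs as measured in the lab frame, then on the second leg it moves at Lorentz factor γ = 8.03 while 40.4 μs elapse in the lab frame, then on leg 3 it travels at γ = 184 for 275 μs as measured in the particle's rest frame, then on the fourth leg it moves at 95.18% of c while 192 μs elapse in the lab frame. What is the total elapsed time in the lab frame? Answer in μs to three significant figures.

Leg 1: 338 μs is already measured in the lab frame.
Leg 2: 40.4 μs is already measured in the lab frame.
Leg 3: γ = 184; Δt_3 = 184.0 × 275 = 5.060×10⁴ μs.
Leg 4: 192 μs is already measured in the lab frame.
Total: 338.0 + 40.40 + 5.060×10⁴ + 192.0 μs.

Δt = 5.12×10⁴ μs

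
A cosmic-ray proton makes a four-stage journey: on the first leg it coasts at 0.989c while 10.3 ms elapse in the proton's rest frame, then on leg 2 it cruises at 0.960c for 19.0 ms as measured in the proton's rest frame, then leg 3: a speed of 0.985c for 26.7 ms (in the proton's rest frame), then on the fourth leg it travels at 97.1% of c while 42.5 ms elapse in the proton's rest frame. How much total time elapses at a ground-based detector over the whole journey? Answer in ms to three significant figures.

Leg 1: γ = 1/√(1 − 0.989²) = 1/√0.02188 = 6.761; Δt_1 = 6.761 × 10.3 = 69.63 ms.
Leg 2: γ = 1/√(1 − 0.960²) = 25/7 ≈ 3.571; Δt_2 = 3.571 × 19.0 = 67.86 ms.
Leg 3: γ = 1/√(1 − 0.985²) = 1/√0.02977 = 5.795; Δt_3 = 5.795 × 26.7 = 154.7 ms.
Leg 4: β = 0.971; γ = 1/√(1 − 0.971²) = 1/√0.05716 = 4.183; Δt_4 = 4.183 × 42.5 = 177.8 ms.
Total: 69.63 + 67.86 + 154.7 + 177.8 ms.

Δt = 470 ms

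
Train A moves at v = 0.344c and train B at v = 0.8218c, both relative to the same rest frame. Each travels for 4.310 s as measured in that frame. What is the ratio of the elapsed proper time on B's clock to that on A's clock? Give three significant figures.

τ_B/τ_A = 0.607

A: γ = 1/√(1 − 0.344²) = 1/√0.8817 = 1.065. B: γ = 1/√(1 − 0.8218²) = 1/√0.3246 = 1.755.
τ_A/τ_B = γ_B/γ_A = 1.755/1.065 = 1.648, so τ_B/τ_A = 0.6068.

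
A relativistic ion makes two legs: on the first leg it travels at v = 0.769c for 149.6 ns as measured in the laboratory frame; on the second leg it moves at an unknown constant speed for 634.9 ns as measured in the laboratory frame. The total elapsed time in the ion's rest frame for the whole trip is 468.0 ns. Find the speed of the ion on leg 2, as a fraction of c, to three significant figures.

Leg 1: γ = 1/√(1 − 0.769²) = 1/√0.4086 = 1.564; τ_1 = 149.6/1.564 = 95.63 ns.
Leg 2: speed unknown; τ_2 = 634.9/γ_2.
Total proper time: 95.63 + τ_2 = 468.0, so τ_2 = 468.0 − 95.63 = 372.4 ns.
γ_2 = 634.9/372.4 = 1.705; β = √(1 − 1/γ²) = √0.6560.

β = 0.810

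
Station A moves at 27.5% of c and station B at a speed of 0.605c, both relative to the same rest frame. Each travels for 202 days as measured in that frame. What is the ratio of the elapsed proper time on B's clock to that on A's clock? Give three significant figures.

τ_B/τ_A = 0.828

A: β = 0.275; γ = 1/√(1 − 0.275²) = 1/√0.9244 = 1.040. B: γ = 1/√(1 − 0.605²) = 1/√0.6340 = 1.256.
τ_A/τ_B = γ_B/γ_A = 1.256/1.040 = 1.208, so τ_B/τ_A = 0.8282.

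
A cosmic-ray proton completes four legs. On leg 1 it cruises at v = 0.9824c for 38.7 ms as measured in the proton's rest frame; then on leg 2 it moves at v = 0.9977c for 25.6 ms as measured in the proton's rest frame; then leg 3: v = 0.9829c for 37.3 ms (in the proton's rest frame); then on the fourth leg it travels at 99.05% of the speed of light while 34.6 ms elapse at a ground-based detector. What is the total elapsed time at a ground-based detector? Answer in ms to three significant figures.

Δt = 822 ms

Leg 1: γ = 1/√(1 − 0.9824²) = 1/√0.03489 = 5.354; Δt_1 = 5.354 × 38.7 = 207.2 ms.
Leg 2: γ = 1/√(1 − 0.9977²) = 1/√0.004595 = 14.75; Δt_2 = 14.75 × 25.6 = 377.7 ms.
Leg 3: γ = 1/√(1 − 0.9829²) = 1/√0.03391 = 5.431; Δt_3 = 5.431 × 37.3 = 202.6 ms.
Leg 4: 34.6 ms is already measured at a ground-based detector.
Total: 207.2 + 377.7 + 202.6 + 34.60 ms.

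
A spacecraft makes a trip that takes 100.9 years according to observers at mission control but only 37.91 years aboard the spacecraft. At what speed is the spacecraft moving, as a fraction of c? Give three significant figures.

v = 0.927c

The proper time is measured aboard the spacecraft (both events occur at the spacecraft's location); Δt is measured at mission control. γ = Δt/τ = 100.9/37.91 = 2.662.
β = √(1 − 1/γ²) = √(1 − 0.1412) = √0.8588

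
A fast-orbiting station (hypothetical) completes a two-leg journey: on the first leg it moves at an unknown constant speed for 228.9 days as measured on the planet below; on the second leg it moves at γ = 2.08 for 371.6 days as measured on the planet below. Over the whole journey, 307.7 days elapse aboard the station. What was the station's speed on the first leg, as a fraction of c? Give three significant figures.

β = 0.826

Leg 1: speed unknown; τ_1 = 228.9/γ_1.
Leg 2: γ = 2.08; τ_2 = 371.6/2.080 = 178.7 days.
Total proper time: τ_1 + 178.7 = 307.7, so τ_1 = 307.7 − 178.7 = 129.0 days.
γ_1 = 228.9/129.0 = 1.774; β = √(1 − 1/γ²) = √0.6822.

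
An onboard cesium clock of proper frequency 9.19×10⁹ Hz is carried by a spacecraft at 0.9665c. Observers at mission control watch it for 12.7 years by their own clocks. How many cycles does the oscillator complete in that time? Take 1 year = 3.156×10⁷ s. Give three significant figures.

N = 9.45×10¹⁷

γ = 1/√(1 − 0.9665²) = 1/√0.06588 = 3.896
During 12.7 years of lab time, the oscillator's proper time advances by τ = Δt/γ = 12.7/3.896 = 3.260 years = 1.029×10⁸ s.
N = f × τ = 9.19×10⁹ × 1.029×10⁸ = 9.454×10¹⁷.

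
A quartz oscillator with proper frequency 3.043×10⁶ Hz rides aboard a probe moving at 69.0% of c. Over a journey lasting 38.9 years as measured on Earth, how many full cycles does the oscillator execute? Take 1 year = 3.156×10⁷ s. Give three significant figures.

β = 0.690; γ = 1/√(1 − 0.690²) = 1/√0.5239 = 1.382
The oscillator's own cycle count is N = f × τ where τ is the proper time aboard the probe. τ = Δt/γ = 38.9/1.382 = 28.16 years = 8.886×10⁸ s.
N = 3.043×10⁶ × 8.886×10⁸ = 2.704×10¹⁵.

N = 2.70×10¹⁵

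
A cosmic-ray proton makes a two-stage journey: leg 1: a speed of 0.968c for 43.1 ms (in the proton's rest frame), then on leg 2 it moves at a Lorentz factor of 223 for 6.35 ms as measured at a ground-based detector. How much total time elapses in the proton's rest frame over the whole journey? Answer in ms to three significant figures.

Leg 1: 43.1 ms is already measured in the proton's rest frame.
Leg 2: γ = 223; τ_2 = 6.35/223.0 = 0.02848 ms.
Total: 43.10 + 0.02848 ms.

τ = 43.1 ms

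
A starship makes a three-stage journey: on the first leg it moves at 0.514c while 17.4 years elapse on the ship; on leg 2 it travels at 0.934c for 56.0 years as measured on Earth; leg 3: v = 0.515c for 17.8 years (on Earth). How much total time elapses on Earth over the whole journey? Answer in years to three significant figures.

Leg 1: γ = 1/√(1 − 0.514²) = 1/√0.7358 = 1.166; Δt_1 = 1.166 × 17.4 = 20.28 years.
Leg 2: 56.0 years is already measured on Earth.
Leg 3: 17.8 years is already measured on Earth.
Total: 20.28 + 56.00 + 17.80 years.

Δt = 94.1 years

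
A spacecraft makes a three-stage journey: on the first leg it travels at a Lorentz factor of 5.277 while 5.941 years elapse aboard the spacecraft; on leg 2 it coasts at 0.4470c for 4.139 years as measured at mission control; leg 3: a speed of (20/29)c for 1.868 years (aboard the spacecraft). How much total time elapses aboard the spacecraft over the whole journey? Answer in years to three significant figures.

Leg 1: 5.941 years is already measured aboard the spacecraft.
Leg 2: γ = 1/√(1 − 0.4470²) = 1/√0.8002 = 1.118; τ_2 = 4.139/1.118 = 3.702 years.
Leg 3: 1.868 years is already measured aboard the spacecraft.
Total: 5.941 + 3.702 + 1.868 years.

τ = 11.5 years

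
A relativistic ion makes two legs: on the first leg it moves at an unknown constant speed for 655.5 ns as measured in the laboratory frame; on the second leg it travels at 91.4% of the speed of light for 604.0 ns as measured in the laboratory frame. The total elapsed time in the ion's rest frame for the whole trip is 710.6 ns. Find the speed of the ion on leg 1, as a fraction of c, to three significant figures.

β = 0.704

Leg 1: speed unknown; τ_1 = 655.5/γ_1.
Leg 2: β = 0.914; γ = 1/√(1 − 0.914²) = 1/√0.1646 = 2.465; τ_2 = 604.0/2.465 = 245.1 ns.
Total proper time: τ_1 + 245.1 = 710.6, so τ_1 = 710.6 − 245.1 = 465.5 ns.
γ_1 = 655.5/465.5 = 1.408; β = √(1 − 1/γ²) = √0.4956.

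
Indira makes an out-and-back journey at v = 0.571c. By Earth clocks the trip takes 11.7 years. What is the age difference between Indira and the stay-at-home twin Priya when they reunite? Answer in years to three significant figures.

Δt − τ = 2.09 years

γ = 1/√(1 − 0.571²) = 1/√0.6740 = 1.218
Indira's elapsed proper time: τ = 11.7/1.218 = 9.605 years.
Age gap = Δt − τ = 11.7 − 9.605 years.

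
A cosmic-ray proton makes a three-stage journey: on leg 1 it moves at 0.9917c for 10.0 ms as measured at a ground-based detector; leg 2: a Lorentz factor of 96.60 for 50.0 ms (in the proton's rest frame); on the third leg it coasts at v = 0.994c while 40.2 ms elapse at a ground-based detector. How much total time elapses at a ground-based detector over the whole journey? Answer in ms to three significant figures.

Leg 1: 10.0 ms is already measured at a ground-based detector.
Leg 2: γ = 96.60; Δt_2 = 96.60 × 50.0 = 4830 ms.
Leg 3: 40.2 ms is already measured at a ground-based detector.
Total: 10.00 + 4830 + 40.20 ms.

Δt = 4880 ms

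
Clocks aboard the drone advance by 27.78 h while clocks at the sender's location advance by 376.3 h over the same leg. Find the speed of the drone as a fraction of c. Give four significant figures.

β = 0.9973

The proper time is measured aboard the drone (both events occur at the drone's location); Δt is measured at the sender's location. γ = Δt/τ = 376.3/27.78 = 13.55.
β = √(1 − 1/γ²) = √(1 − 0.005450) = √0.9946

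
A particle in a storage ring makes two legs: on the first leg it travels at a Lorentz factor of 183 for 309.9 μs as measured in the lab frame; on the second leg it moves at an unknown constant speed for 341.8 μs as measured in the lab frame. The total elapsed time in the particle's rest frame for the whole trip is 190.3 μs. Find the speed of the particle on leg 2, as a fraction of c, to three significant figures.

Leg 1: γ = 183; τ_1 = 309.9/183.0 = 1.693 μs.
Leg 2: speed unknown; τ_2 = 341.8/γ_2.
Total proper time: 1.693 + τ_2 = 190.3, so τ_2 = 190.3 − 1.693 = 188.6 μs.
γ_2 = 341.8/188.6 = 1.812; β = √(1 − 1/γ²) = √0.6955.

β = 0.834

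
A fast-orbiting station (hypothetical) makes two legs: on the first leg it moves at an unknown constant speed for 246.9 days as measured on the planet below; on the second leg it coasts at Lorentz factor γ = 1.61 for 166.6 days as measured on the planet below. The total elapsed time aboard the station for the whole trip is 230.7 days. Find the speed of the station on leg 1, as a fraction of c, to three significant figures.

Leg 1: speed unknown; τ_1 = 246.9/γ_1.
Leg 2: γ = 1.61; τ_2 = 166.6/1.610 = 103.5 days.
Total proper time: τ_1 + 103.5 = 230.7, so τ_1 = 230.7 − 103.5 = 127.2 days.
γ_1 = 246.9/127.2 = 1.941; β = √(1 − 1/γ²) = √0.7345.

β = 0.857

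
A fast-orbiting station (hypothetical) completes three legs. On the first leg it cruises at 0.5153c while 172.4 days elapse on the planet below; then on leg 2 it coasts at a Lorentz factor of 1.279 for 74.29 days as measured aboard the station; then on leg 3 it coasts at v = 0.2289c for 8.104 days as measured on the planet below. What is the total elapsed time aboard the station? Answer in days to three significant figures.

τ = 230 days

Leg 1: γ = 1/√(1 − 0.5153²) = 1/√0.7345 = 1.167; τ_1 = 172.4/1.167 = 147.7 days.
Leg 2: 74.29 days is already measured aboard the station.
Leg 3: γ = 1/√(1 − 0.2289²) = 1/√0.9476 = 1.027; τ_3 = 8.104/1.027 = 7.889 days.
Total: 147.7 + 74.29 + 7.889 days.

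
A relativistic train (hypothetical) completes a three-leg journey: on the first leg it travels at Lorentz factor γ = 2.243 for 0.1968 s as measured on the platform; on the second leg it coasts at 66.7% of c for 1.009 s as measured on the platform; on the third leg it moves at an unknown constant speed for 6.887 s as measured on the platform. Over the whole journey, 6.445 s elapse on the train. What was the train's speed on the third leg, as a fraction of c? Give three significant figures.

Leg 1: γ = 2.243; τ_1 = 0.1968/2.243 = 0.08774 s.
Leg 2: β = 0.667; γ = 1/√(1 − 0.667²) = 1/√0.5551 = 1.342; τ_2 = 1.009/1.342 = 0.7518 s.
Leg 3: speed unknown; τ_3 = 6.887/γ_3.
Total proper time: 0.08774 + 0.7518 + τ_3 = 6.445, so τ_3 = 6.445 − 0.8395 = 5.605 s.
γ_3 = 6.887/5.605 = 1.229; β = √(1 − 1/γ²) = √0.3375.

β = 0.581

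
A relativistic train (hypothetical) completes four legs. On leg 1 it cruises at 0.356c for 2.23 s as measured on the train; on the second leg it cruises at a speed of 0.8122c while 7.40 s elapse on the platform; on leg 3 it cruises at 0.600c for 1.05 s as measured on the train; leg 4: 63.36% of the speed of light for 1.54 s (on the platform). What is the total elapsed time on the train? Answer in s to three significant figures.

Leg 1: 2.23 s is already measured on the train.
Leg 2: γ = 1/√(1 − 0.8122²) = 1/√0.3403 = 1.714; τ_2 = 7.40/1.714 = 4.317 s.
Leg 3: 1.05 s is already measured on the train.
Leg 4: β = 0.6336; γ = 1/√(1 − 0.6336²) = 1/√0.5986 = 1.293; τ_4 = 1.54/1.293 = 1.191 s.
Total: 2.230 + 4.317 + 1.050 + 1.191 s.

τ = 8.79 s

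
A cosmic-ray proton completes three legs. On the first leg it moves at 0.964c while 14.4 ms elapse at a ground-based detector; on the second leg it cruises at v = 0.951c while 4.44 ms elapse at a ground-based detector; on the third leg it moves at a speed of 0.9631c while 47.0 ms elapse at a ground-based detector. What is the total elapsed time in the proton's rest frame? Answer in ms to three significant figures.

Leg 1: γ = 1/√(1 − 0.964²) = 1/√0.07070 = 3.761; τ_1 = 14.4/3.761 = 3.829 ms.
Leg 2: γ = 1/√(1 − 0.951²) = 1/√0.09560 = 3.234; τ_2 = 4.44/3.234 = 1.373 ms.
Leg 3: γ = 1/√(1 − 0.9631²) = 1/√0.07244 = 3.715; τ_3 = 47.0/3.715 = 12.65 ms.
Total: 3.829 + 1.373 + 12.65 ms.

τ = 17.9 ms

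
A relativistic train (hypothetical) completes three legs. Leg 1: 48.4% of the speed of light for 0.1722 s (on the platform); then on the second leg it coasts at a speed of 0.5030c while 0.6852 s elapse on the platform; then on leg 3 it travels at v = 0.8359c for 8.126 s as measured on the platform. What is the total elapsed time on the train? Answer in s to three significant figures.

τ = 5.20 s

Leg 1: β = 0.484; γ = 1/√(1 − 0.484²) = 1/√0.7657 = 1.143; τ_1 = 0.1722/1.143 = 0.1507 s.
Leg 2: γ = 1/√(1 − 0.5030²) = 1/√0.7470 = 1.157; τ_2 = 0.6852/1.157 = 0.5922 s.
Leg 3: γ = 1/√(1 − 0.8359²) = 1/√0.3013 = 1.822; τ_3 = 8.126/1.822 = 4.460 s.
Total: 0.1507 + 0.5922 + 4.460 s.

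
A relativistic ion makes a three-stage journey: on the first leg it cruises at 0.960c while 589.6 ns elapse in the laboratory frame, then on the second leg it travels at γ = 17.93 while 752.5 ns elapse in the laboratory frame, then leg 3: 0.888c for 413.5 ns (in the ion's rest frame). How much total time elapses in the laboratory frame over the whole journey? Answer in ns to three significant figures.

Δt = 2240 ns

Leg 1: 589.6 ns is already measured in the laboratory frame.
Leg 2: 752.5 ns is already measured in the laboratory frame.
Leg 3: γ = 1/√(1 − 0.888²) = 1/√0.2115 = 2.175; Δt_3 = 2.175 × 413.5 = 899.2 ns.
Total: 589.6 + 752.5 + 899.2 ns.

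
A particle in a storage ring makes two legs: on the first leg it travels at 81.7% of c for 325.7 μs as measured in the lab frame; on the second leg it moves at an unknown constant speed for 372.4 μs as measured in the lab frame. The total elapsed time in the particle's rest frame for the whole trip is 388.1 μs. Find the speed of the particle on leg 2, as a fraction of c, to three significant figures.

Leg 1: β = 0.817; γ = 1/√(1 − 0.817²) = 1/√0.3325 = 1.734; τ_1 = 325.7/1.734 = 187.8 μs.
Leg 2: speed unknown; τ_2 = 372.4/γ_2.
Total proper time: 187.8 + τ_2 = 388.1, so τ_2 = 388.1 − 187.8 = 200.3 μs.
γ_2 = 372.4/200.3 = 1.859; β = √(1 − 1/γ²) = √0.7107.

β = 0.843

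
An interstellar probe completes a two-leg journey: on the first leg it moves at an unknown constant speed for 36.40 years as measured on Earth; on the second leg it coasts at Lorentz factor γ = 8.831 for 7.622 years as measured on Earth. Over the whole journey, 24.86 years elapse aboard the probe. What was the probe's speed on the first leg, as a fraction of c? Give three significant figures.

β = 0.752

Leg 1: speed unknown; τ_1 = 36.40/γ_1.
Leg 2: γ = 8.831; τ_2 = 7.622/8.831 = 0.8631 years.
Total proper time: τ_1 + 0.8631 = 24.86, so τ_1 = 24.86 − 0.8631 = 24.00 years.
γ_1 = 36.40/24.00 = 1.517; β = √(1 − 1/γ²) = √0.5654.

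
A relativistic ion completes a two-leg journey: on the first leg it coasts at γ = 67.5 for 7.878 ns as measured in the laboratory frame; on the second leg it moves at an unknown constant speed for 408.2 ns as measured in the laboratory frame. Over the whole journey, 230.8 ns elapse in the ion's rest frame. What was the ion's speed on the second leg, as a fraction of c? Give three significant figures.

β = 0.825

Leg 1: γ = 67.5; τ_1 = 7.878/67.50 = 0.1167 ns.
Leg 2: speed unknown; τ_2 = 408.2/γ_2.
Total proper time: 0.1167 + τ_2 = 230.8, so τ_2 = 230.8 − 0.1167 = 230.7 ns.
γ_2 = 408.2/230.7 = 1.770; β = √(1 − 1/γ²) = √0.6806.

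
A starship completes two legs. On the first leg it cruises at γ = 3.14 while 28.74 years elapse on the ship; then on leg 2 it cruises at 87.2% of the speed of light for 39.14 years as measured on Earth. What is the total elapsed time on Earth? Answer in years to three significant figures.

Leg 1: γ = 3.14; Δt_1 = 3.140 × 28.74 = 90.24 years.
Leg 2: 39.14 years is already measured on Earth.
Total: 90.24 + 39.14 years.

Δt = 129 years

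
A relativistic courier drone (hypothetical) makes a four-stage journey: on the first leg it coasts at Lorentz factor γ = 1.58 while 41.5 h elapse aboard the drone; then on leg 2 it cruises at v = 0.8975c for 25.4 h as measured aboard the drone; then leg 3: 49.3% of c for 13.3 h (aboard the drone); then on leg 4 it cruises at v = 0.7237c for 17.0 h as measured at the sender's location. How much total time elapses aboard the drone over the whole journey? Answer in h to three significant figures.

Leg 1: 41.5 h is already measured aboard the drone.
Leg 2: 25.4 h is already measured aboard the drone.
Leg 3: 13.3 h is already measured aboard the drone.
Leg 4: γ = 1/√(1 − 0.7237²) = 1/√0.4763 = 1.449; τ_4 = 17.0/1.449 = 11.73 h.
Total: 41.50 + 25.40 + 13.30 + 11.73 h.

τ = 91.9 h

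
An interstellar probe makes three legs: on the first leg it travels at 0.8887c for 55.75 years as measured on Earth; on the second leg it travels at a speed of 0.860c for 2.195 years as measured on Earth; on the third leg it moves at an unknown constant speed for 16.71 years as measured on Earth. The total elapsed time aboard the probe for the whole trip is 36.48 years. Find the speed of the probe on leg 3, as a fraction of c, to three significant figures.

β = 0.810

Leg 1: γ = 1/√(1 − 0.8887²) = 1/√0.2102 = 2.181; τ_1 = 55.75/2.181 = 25.56 years.
Leg 2: γ = 1/√(1 − 0.860²) = 1/√0.2604 = 1.960; τ_2 = 2.195/1.960 = 1.120 years.
Leg 3: speed unknown; τ_3 = 16.71/γ_3.
Total proper time: 25.56 + 1.120 + τ_3 = 36.48, so τ_3 = 36.48 − 26.68 = 9.799 years.
γ_3 = 16.71/9.799 = 1.705; β = √(1 − 1/γ²) = √0.6561.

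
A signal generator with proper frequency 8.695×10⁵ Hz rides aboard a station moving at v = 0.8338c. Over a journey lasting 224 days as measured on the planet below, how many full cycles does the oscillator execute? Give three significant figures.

γ = 1/√(1 − 0.8338²) = 1/√0.3048 = 1.811
The oscillator's own cycle count is N = f × τ where τ is the proper time aboard the station. τ = Δt/γ = 224/1.811 = 123.7 days = 1.068×10⁷ s.
N = 8.695×10⁵ × 1.068×10⁷ = 9.290×10¹².

N = 9.29×10¹²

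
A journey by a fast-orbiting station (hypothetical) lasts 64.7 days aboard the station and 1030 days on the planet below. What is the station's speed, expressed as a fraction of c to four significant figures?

v = 0.9980c

The proper time is measured aboard the station (both events occur at the station's location); Δt is measured on the planet below. γ = Δt/τ = 1030/64.7 = 15.92.
β = √(1 − 1/γ²) = √(1 − 0.003946) = √0.9961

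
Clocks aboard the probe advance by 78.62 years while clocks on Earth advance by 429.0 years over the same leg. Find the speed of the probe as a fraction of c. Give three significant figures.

v = 0.983c

The proper time is measured aboard the probe (both events occur at the probe's location); Δt is measured on Earth. γ = Δt/τ = 429.0/78.62 = 5.457.
β = √(1 − 1/γ²) = √(1 − 0.03359) = √0.9664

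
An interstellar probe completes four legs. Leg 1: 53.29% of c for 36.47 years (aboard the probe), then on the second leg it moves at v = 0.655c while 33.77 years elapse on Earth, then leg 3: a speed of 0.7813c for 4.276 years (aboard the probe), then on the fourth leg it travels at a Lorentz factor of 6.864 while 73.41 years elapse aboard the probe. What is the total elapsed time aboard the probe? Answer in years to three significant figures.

τ = 140 years

Leg 1: 36.47 years is already measured aboard the probe.
Leg 2: γ = 1/√(1 − 0.655²) = 1/√0.5710 = 1.323; τ_2 = 33.77/1.323 = 25.52 years.
Leg 3: 4.276 years is already measured aboard the probe.
Leg 4: 73.41 years is already measured aboard the probe.
Total: 36.47 + 25.52 + 4.276 + 73.41 years.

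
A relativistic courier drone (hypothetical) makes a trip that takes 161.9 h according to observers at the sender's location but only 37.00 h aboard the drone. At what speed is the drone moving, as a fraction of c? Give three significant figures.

v = 0.974c

The proper time is measured aboard the drone (both events occur at the drone's location); Δt is measured at the sender's location. γ = Δt/τ = 161.9/37.00 = 4.376.
β = √(1 − 1/γ²) = √(1 − 0.05223) = √0.9478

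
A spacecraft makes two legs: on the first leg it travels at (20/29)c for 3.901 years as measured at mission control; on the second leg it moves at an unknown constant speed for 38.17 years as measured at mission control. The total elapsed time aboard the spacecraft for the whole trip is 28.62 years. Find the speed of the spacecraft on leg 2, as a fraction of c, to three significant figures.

β = 0.737

Leg 1: γ = 1/√(1 − (20/29)²) = 29/21 ≈ 1.381; τ_1 = 3.901/1.381 = 2.825 years.
Leg 2: speed unknown; τ_2 = 38.17/γ_2.
Total proper time: 2.825 + τ_2 = 28.62, so τ_2 = 28.62 − 2.825 = 25.80 years.
γ_2 = 38.17/25.80 = 1.480; β = √(1 − 1/γ²) = √0.5433.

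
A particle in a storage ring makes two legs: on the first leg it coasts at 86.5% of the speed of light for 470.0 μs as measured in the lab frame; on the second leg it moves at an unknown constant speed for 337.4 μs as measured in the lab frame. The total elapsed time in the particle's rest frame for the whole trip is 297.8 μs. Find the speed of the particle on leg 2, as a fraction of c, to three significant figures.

Leg 1: β = 0.865; γ = 1/√(1 − 0.865²) = 1/√0.2518 = 1.993; τ_1 = 470.0/1.993 = 235.8 μs.
Leg 2: speed unknown; τ_2 = 337.4/γ_2.
Total proper time: 235.8 + τ_2 = 297.8, so τ_2 = 297.8 − 235.8 = 61.97 μs.
γ_2 = 337.4/61.97 = 5.445; β = √(1 − 1/γ²) = √0.9663.

β = 0.983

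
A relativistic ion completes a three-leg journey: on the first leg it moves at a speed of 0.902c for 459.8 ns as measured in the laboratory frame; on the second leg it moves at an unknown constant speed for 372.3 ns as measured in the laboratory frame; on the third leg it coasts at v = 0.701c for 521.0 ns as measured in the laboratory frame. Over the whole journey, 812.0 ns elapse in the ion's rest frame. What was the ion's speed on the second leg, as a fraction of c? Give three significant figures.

Leg 1: γ = 1/√(1 − 0.902²) = 1/√0.1864 = 2.316; τ_1 = 459.8/2.316 = 198.5 ns.
Leg 2: speed unknown; τ_2 = 372.3/γ_2.
Leg 3: γ = 1/√(1 − 0.701²) = 1/√0.5086 = 1.402; τ_3 = 521.0/1.402 = 371.6 ns.
Total proper time: 198.5 + τ_2 + 371.6 = 812.0, so τ_2 = 812.0 − 570.1 = 241.9 ns.
γ_2 = 372.3/241.9 = 1.539; β = √(1 − 1/γ²) = √0.5777.

β = 0.760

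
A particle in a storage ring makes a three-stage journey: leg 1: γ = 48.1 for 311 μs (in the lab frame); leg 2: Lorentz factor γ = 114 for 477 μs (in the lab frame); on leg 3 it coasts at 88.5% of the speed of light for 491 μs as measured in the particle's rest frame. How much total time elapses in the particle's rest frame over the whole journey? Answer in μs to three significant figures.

Leg 1: γ = 48.1; τ_1 = 311/48.10 = 6.466 μs.
Leg 2: γ = 114; τ_2 = 477/114.0 = 4.184 μs.
Leg 3: 491 μs is already measured in the particle's rest frame.
Total: 6.466 + 4.184 + 491.0 μs.

τ = 502 μs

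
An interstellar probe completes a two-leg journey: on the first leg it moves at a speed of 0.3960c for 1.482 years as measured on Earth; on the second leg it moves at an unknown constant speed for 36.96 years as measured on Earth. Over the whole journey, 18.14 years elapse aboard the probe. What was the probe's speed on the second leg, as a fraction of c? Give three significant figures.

Leg 1: γ = 1/√(1 − 0.3960²) = 1/√0.8432 = 1.089; τ_1 = 1.482/1.089 = 1.361 years.
Leg 2: speed unknown; τ_2 = 36.96/γ_2.
Total proper time: 1.361 + τ_2 = 18.14, so τ_2 = 18.14 − 1.361 = 16.78 years.
γ_2 = 36.96/16.78 = 2.203; β = √(1 − 1/γ²) = √0.7939.

β = 0.891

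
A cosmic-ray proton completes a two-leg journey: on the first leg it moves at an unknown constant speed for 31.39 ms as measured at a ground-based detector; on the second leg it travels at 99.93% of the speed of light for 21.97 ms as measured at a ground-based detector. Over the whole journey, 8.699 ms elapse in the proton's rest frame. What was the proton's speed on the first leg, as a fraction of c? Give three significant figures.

Leg 1: speed unknown; τ_1 = 31.39/γ_1.
Leg 2: β = 0.9993; γ = 1/√(1 − 0.9993²) = 1/√0.001400 = 26.73; τ_2 = 21.97/26.73 = 0.8219 ms.
Total proper time: τ_1 + 0.8219 = 8.699, so τ_1 = 8.699 − 0.8219 = 7.877 ms.
γ_1 = 31.39/7.877 = 3.985; β = √(1 − 1/γ²) = √0.9370.

β = 0.968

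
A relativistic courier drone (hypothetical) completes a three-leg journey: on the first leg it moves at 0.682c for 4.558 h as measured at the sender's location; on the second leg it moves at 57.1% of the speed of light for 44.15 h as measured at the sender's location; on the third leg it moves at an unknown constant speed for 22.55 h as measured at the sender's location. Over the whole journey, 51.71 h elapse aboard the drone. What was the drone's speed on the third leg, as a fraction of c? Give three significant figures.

Leg 1: γ = 1/√(1 − 0.682²) = 1/√0.5349 = 1.367; τ_1 = 4.558/1.367 = 3.334 h.
Leg 2: β = 0.571; γ = 1/√(1 − 0.571²) = 1/√0.6740 = 1.218; τ_2 = 44.15/1.218 = 36.24 h.
Leg 3: speed unknown; τ_3 = 22.55/γ_3.
Total proper time: 3.334 + 36.24 + τ_3 = 51.71, so τ_3 = 51.71 − 39.58 = 12.13 h.
γ_3 = 22.55/12.13 = 1.859; β = √(1 − 1/γ²) = √0.7106.

β = 0.843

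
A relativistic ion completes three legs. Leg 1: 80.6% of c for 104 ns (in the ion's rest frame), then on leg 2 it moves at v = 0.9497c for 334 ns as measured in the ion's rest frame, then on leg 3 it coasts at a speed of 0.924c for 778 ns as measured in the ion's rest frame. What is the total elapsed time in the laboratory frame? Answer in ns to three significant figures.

Leg 1: β = 0.806; γ = 1/√(1 − 0.806²) = 1/√0.3504 = 1.689; Δt_1 = 1.689 × 104 = 175.7 ns.
Leg 2: γ = 1/√(1 − 0.9497²) = 1/√0.09807 = 3.193; Δt_2 = 3.193 × 334 = 1067 ns.
Leg 3: γ = 1/√(1 − 0.924²) = 1/√0.1462 = 2.615; Δt_3 = 2.615 × 778 = 2035 ns.
Total: 175.7 + 1067 + 2035 ns.

Δt = 3280 ns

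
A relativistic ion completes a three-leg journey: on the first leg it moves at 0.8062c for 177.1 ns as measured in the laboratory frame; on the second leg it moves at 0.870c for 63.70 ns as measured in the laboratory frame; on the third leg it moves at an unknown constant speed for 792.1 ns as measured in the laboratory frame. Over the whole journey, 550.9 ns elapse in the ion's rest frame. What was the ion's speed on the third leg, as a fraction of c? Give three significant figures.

β = 0.852

Leg 1: γ = 1/√(1 − 0.8062²) = 1/√0.3500 = 1.690; τ_1 = 177.1/1.690 = 104.8 ns.
Leg 2: γ = 1/√(1 − 0.870²) = 1/√0.2431 = 2.028; τ_2 = 63.70/2.028 = 31.41 ns.
Leg 3: speed unknown; τ_3 = 792.1/γ_3.
Total proper time: 104.8 + 31.41 + τ_3 = 550.9, so τ_3 = 550.9 − 136.2 = 414.7 ns.
γ_3 = 792.1/414.7 = 1.910; β = √(1 − 1/γ²) = √0.7259.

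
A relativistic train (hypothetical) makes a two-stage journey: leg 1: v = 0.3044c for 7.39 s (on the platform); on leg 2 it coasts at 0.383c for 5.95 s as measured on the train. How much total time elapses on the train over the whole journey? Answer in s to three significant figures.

Leg 1: γ = 1/√(1 − 0.3044²) = 1/√0.9073 = 1.050; τ_1 = 7.39/1.050 = 7.039 s.
Leg 2: 5.95 s is already measured on the train.
Total: 7.039 + 5.950 s.

τ = 13.0 s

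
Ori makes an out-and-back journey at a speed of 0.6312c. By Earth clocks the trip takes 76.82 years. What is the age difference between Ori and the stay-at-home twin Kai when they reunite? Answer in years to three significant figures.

Δt − τ = 17.2 years

γ = 1/√(1 − 0.6312²) = 1/√0.6016 = 1.289
Ori's elapsed proper time: τ = 76.82/1.289 = 59.58 years.
Age gap = Δt − τ = 76.82 − 59.58 years.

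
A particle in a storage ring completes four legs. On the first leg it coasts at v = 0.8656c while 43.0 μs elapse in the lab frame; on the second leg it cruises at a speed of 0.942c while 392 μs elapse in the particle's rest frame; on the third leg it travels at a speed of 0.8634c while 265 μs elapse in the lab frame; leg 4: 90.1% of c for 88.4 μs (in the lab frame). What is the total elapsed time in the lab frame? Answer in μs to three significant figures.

Δt = 1560 μs

Leg 1: 43.0 μs is already measured in the lab frame.
Leg 2: γ = 1/√(1 − 0.942²) = 1/√0.1126 = 2.980; Δt_2 = 2.980 × 392 = 1168 μs.
Leg 3: 265 μs is already measured in the lab frame.
Leg 4: 88.4 μs is already measured in the lab frame.
Total: 43.00 + 1168 + 265.0 + 88.40 μs.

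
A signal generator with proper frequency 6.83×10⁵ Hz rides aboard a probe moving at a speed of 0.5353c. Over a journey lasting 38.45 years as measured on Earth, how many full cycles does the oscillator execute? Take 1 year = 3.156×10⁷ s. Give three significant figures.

N = 7.00×10¹⁴

γ = 1/√(1 − 0.5353²) = 1/√0.7135 = 1.184
The oscillator's own cycle count is N = f × τ where τ is the proper time aboard the probe. τ = Δt/γ = 38.45/1.184 = 32.48 years = 1.025×10⁹ s.
N = 6.83×10⁵ × 1.025×10⁹ = 7.001×10¹⁴.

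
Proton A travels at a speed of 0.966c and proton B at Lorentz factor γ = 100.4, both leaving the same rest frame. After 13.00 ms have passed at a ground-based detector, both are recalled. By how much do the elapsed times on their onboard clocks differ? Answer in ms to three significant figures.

A: γ = 1/√(1 − 0.966²) = 1/√0.06684 = 3.868; τ_A = 13.00/3.868 = 3.361 ms.
B: γ = 100.4; τ_B = 13.00/100.4 = 0.1295 ms.

|τ_A − τ_B| = 3.23 ms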